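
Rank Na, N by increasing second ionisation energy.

N, Na

After 1 electron has been removed, what remains? Na⁺ is the bare [Ne] core; N⁺ still has 4 valence electrons.
Core electrons are held far more tightly than valence electrons, so Na tops the IE_2 order.
Approximate IE_2 values (kJ/mol): Na 4562, N 2856.
Hence IE_2: N < Na.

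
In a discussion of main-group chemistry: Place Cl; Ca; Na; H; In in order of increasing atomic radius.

H < Cl < In < Na < Ca

H is in period 1, group 1; Na is in period 3, group 1; Cl is in period 3, group 17; Ca is in period 4, group 2; In is in period 5, group 13.
Moving right in a period, electrons are added to the same shell under a stronger nuclear pull, so atoms get smaller; moving down, a new shell is opened and atoms get larger.
These span different periods and groups, so the two trends combine.
Cl > H: the two effects oppose for this pair; the down-group effect wins (99 vs 32 pm).
In > Cl: relative to Cl, both the across-period and down-group shifts push In's atomic radius up.
Na > In: period and group pull opposite ways; the across-period shift dominates (155 vs 142 pm).
Ca > Na: the two effects oppose for this pair; the down-group effect wins (171 vs 155 pm).
For reference (pm): H 32, Na 155, Cl 99, Ca 171, In 142.
So from smallest to largest: H < Cl < In < Na < Ca.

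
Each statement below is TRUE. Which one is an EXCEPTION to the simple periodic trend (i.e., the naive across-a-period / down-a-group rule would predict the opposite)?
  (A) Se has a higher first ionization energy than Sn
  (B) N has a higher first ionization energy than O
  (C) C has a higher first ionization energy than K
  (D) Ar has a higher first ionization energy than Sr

(B)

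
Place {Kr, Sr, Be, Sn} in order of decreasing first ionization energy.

Kr, Be, Sn, Sr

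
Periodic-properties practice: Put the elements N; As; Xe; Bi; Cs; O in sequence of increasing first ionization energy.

N is in period 2, group 15; O is in period 2, group 16; As is in period 4, group 15; Xe is in period 5, group 18; Cs is in period 6, group 1; Bi is in period 6, group 15.
Removing the outermost electron gets harder across a period and easier down a group.
Neither a single period nor a single group — weigh both effects.
Bi > Cs: Bi lies to the right of Cs in period 6, so the across-period effect alone puts Bi higher.
As > Bi: they share group 15; the group trend gives As the larger value.
Xe > As: the two effects oppose for this pair; the across-period effect wins (1170 vs 947 kJ/mol).
O > Xe: the two effects oppose for this pair; the down-group effect wins (1314 vs 1170 kJ/mol).
N > O: this pair runs against the simple trend — see the exception note.
Note the exception: N has a higher first ionization energy than O, contrary to the simple trend — pairing an electron in O's 2p⁴ costs repulsion energy, so O ionizes more easily than half-filled N (2p³).
Approximate values (kJ/mol): N 1402, O 1314, As 947, Xe 1170, Cs 376, Bi 703.
So from lowest to highest: Cs < Bi < As < Xe < O < N.

Cs < Bi < As < Xe < O < N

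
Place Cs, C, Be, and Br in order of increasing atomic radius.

Moving right in a period, electrons are added to the same shell under a stronger nuclear pull, so atoms get smaller; moving down, a new shell is opened and atoms get larger.
Neither a single period nor a single group — weigh both effects.
Be > C: Be lies to the left of C in period 2, so the across-period effect alone puts Be larger.
Br > Be: period and group pull opposite ways; the down-group shift dominates (114 vs 102 pm).
Cs > Br: relative to Br, both the across-period and down-group shifts push Cs's atomic radius up.
Tabulated atomic radius (pm): Be 102, C 75, Br 114, Cs 232.
So from smallest to largest: C < Be < Br < Cs.

C, Be, Br, Cs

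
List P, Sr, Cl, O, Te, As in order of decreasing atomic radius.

Sr > Te > As > P > Cl > O

O is in period 2, group 16; P is in period 3, group 15; Cl is in period 3, group 17; As is in period 4, group 15; Sr is in period 5, group 2; Te is in period 5, group 16.
Radius decreases left→right (rising Z_eff, same n) and increases top→bottom (higher n).
Neither a single period nor a single group — weigh both effects.
Cl > O: period and group pull opposite ways; the down-group shift dominates (99 vs 63 pm).
P > Cl: both are in period 3; the period trend gives P the larger value.
As > P: they share group 15; the group trend gives As the larger value.
Te > As: the two effects oppose for this pair; the down-group effect wins (136 vs 121 pm).
Sr > Te: Sr lies to the left of Te in period 5, so the across-period effect alone puts Sr larger.
Approximate values (pm): O 63, P 111, Cl 99, As 121, Sr 185, Te 136.
So from largest to smallest: Sr > Te > As > P > Cl > O.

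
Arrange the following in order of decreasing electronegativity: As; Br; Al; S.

Br > S > As > Al

Al is in period 3, group 13; S is in period 3, group 16; As is in period 4, group 15; Br is in period 4, group 17.
EN rises left→right (higher Z_eff, smaller atoms) and falls top→bottom (larger, more shielded atoms).
These span different periods and groups, so the two trends combine.
As > Al: period and group pull opposite ways; the across-period shift dominates (2.18 vs 1.61).
S > As: both effects reinforce here, so S is clearly the higher of the two.
Br > S: period and group pull opposite ways; the across-period shift dominates (2.96 vs 2.58).
Approximate values (Pauling): Al 1.61, S 2.58, As 2.18, Br 2.96.
So from highest to lowest: Br > S > As > Al.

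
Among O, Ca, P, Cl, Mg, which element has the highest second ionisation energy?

O

Consider each +1 ion: O⁺ still has 5 valence electrons; Ca⁺ still has 1 valence electron; P⁺ still has 4 valence electrons; Cl⁺ still has 6 valence electrons; Mg⁺ still has 1 valence electron.
All are still removing valence electrons, so compare the +1 ions as you would atoms: IE_2 generally rises across a period (higher Z_eff) and falls down a group (larger shell), subject to the usual subshell exceptions.
Valence configurations: O⁺ [He]2s²2p³, Ca⁺ [Ar]4s¹, P⁺ [Ne]3s²3p², Cl⁺ [Ne]3s²3p⁴, Mg⁺ [Ne]3s¹.
The numbers (kJ/mol): O 3388, Ca 1145, P 1907, Cl 2298, Mg 1451.
Putting it together, IE_2: Ca < Mg < P < Cl < O.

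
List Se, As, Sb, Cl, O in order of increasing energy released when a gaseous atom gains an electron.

As, Sb, O, Se, Cl

O is in period 2, group 16; Cl is in period 3, group 17; As is in period 4, group 15; Se is in period 4, group 16; Sb is in period 5, group 15.
Adding an electron releases more energy for atoms nearer the top right (short of the noble gases).
Neither a single period nor a single group — weigh both effects.
Sb > As: this pair runs against the simple trend — see the exception note.
O > Sb: both effects reinforce here, so O is clearly the higher of the two.
Se > O: this pair runs against the simple trend — see the exception note.
Cl > Se: both effects reinforce here, so Cl is clearly the higher of the two.
Note the exception: Sb has a higher electron affinity than As, contrary to the simple trend — both are half-filled np³, but the pairing/repulsion penalty for the added electron shrinks as the p orbitals become larger and more diffuse down the group, and for Sb that outweighs the weaker nuclear attraction.
Note the exception: Se has a higher electron affinity than O, contrary to the simple trend — O's compact 2p subshell gives strong electron–electron repulsion on the added electron.
Tabulated electron affinity (kJ/mol): O 141, Cl 349, As 78, Se 195, Sb 103.
So from lowest to highest: As < Sb < O < Se < Cl.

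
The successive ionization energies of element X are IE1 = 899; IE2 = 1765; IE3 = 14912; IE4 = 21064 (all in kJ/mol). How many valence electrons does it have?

Look for the largest jump between consecutive ionization energies: IE3/IE2 ≈ 8.4, far larger than any earlier ratio.
That jump marks the point where a core electron is being removed. So the atom has 2 valence electrons.

2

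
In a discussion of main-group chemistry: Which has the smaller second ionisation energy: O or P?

P

The second ionization energy removes an electron from the +1 ion. For each element: O⁺ still has 5 valence electrons; P⁺ still has 4 valence electrons.
All are still removing valence electrons, so compare the +1 ions as you would atoms: IE_2 generally rises across a period (higher Z_eff) and falls down a group (larger shell), subject to the usual subshell exceptions.
Valence configurations: O⁺ [He]2s²2p³, P⁺ [Ne]3s²3p².
Approximate IE_2 values (kJ/mol): O 3388, P 1907.
So the second ionization energies run P < O.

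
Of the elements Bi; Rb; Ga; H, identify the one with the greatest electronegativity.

H

H is in period 1, group 1; Ga is in period 4, group 13; Rb is in period 5, group 1; Bi is in period 6, group 15.
EN rises left→right (higher Z_eff, smaller atoms) and falls top→bottom (larger, more shielded atoms).
These span different periods and groups, so the two trends combine.
Ga > Rb: both effects reinforce here, so Ga is clearly the higher of the two.
Bi > Ga: the two effects oppose for this pair; the across-period effect wins (2.02 vs 1.81).
H > Bi: period and group pull opposite ways; the down-group shift dominates (2.20 vs 2.02).
Approximate values (Pauling): H 2.20, Ga 1.81, Rb 0.82, Bi 2.02.
The greatest electronegativity among these belongs to H.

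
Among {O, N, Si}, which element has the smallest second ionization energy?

Si

After 1 electron has been removed, what remains? O⁺ still has 5 valence electrons; N⁺ still has 4 valence electrons; Si⁺ still has 3 valence electrons.
All are still removing valence electrons, so compare the +1 ions as you would atoms: IE_2 generally rises across a period (higher Z_eff) and falls down a group (larger shell), subject to the usual subshell exceptions.
Valence configurations: O⁺ [He]2s²2p³, N⁺ [He]2s²2p², Si⁺ [Ne]3s²3p¹.
The numbers (kJ/mol): O 3388, N 2856, Si 1577.
Hence IE_2: Si < N < O.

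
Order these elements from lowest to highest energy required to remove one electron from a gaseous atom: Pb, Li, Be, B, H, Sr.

Li, Sr, Pb, B, Be, H

H is in period 1, group 1; Li is in period 2, group 1; Be is in period 2, group 2; B is in period 2, group 13; Sr is in period 5, group 2; Pb is in period 6, group 14.
First ionization energy rises across a period (greater Z_eff holds electrons more tightly) and falls down a group (valence electrons are farther from the nucleus).
These span different periods and groups, so the two trends combine.
Sr > Li: period and group pull opposite ways; the across-period shift dominates (550 vs 520 kJ/mol).
Pb > Sr: the two effects oppose for this pair; the across-period effect wins (716 vs 550 kJ/mol).
B > Pb: the two effects oppose for this pair; the down-group effect wins (801 vs 716 kJ/mol).
Be > B: this pair runs against the simple trend — see the exception note.
H > Be: period and group pull opposite ways; the down-group shift dominates (1312 vs 900 kJ/mol).
Note the exception: Be has a higher first ionization energy than B, contrary to the simple trend — removing B's lone 2p electron is easier than breaking Be's filled 2s².
Tabulated first ionization energy (kJ/mol): H 1312, Li 520, Be 900, B 801, Sr 550, Pb 716.
So from lowest to highest: Li < Sr < Pb < B < Be < H.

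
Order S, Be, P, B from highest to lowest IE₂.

B > S > P > Be

IE_2 is the cost of taking one more electron from the +1 cation: S⁺ still has 5 valence electrons; Be⁺ still has 1 valence electron; P⁺ still has 4 valence electrons; B⁺ still has 2 valence electrons.
All are still removing valence electrons, so compare the +1 ions as you would atoms: IE_2 generally rises across a period (higher Z_eff) and falls down a group (larger shell), subject to the usual subshell exceptions.
Valence configurations: S⁺ [Ne]3s²3p³, Be⁺ [He]2s¹, P⁺ [Ne]3s²3p², B⁺ [He]2s².
The numbers (kJ/mol): S 2252, Be 1757, P 1907, B 2427.
Putting it together, IE_2: Be < P < S < B.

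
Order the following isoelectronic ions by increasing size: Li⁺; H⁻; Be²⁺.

Be²⁺, Li⁺, H⁻

All of these have 2 electrons, so size is governed by nuclear charge alone: the more protons, the stronger the pull on the same electron cloud, and the smaller the ion.
Nuclear charges: Be²⁺ (Z=4), Li⁺ (Z=3), H⁻ (Z=1).
Smallest to largest: Be²⁺ < Li⁺ < H⁻.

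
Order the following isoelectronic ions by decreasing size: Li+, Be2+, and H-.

All of these have 2 electrons, so size is governed by nuclear charge alone: the more protons, the stronger the pull on the same electron cloud, and the smaller the ion.
Nuclear charges: Be2+ (Z=4), Li+ (Z=3), H- (Z=1).
Largest to smallest: H- > Li+ > Be2+.

H- > Li+ > Be2+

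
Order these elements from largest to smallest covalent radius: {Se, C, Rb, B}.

Rb > Se > B > C

Radius decreases left→right (rising Z_eff, same n) and increases top→bottom (higher n).
These span different periods and groups, so the two trends combine.
B > C: both are in period 2; the period trend gives B the larger value.
Se > B: the two effects oppose for this pair; the down-group effect wins (116 vs 85 pm).
Rb > Se: relative to Se, both the across-period and down-group shifts push Rb's atomic radius up.
Approximate values (pm): B 85, C 75, Se 116, Rb 210.
So from largest to smallest: Rb > Se > B > C.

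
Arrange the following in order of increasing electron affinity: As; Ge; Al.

Al is in period 3, group 13; Ge is in period 4, group 14; As is in period 4, group 15.
Atoms with high Z_eff and room in the valence shell (especially the halogens) have the most exothermic electron affinities.
Here both period and group differ, so the two effects have to be weighed against each other.
As > Al: the two effects oppose for this pair; the across-period effect wins (78 vs 42 kJ/mol).
Ge > As: this pair runs against the simple trend — see the exception note.
Note the exception: Ge has a higher electron affinity than As, contrary to the simple trend — adding an electron to As's half-filled 4p³ is unfavourable, so Ge (4p²) has the more exothermic EA.
Tabulated electron affinity (kJ/mol): Al 42, Ge 119, As 78.
So from lowest to highest: Al < As < Ge.

Al < As < Ge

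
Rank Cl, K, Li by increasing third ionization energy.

Consider each +2 ion: Cl²⁺ still has 5 valence electrons; K²⁺ is already 1 electron into the core; Li²⁺ is already 1 electron into the core.
Core electrons are held far more tightly than valence electrons, so K and Li top the IE_3 order.
The numbers (kJ/mol): Cl 3822, K 4420, Li 11815.
Putting it together, IE_3: Cl < K < Li.

Cl < K < Li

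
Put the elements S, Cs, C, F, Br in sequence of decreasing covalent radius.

C is in period 2, group 14; F is in period 2, group 17; S is in period 3, group 16; Br is in period 4, group 17; Cs is in period 6, group 1.
Atomic radius shrinks across a period as nuclear charge pulls the same shell inward, and grows down a group as new shells are added.
Here both period and group differ, so the two effects have to be weighed against each other.
C > F: both are in period 2; the period trend gives C the larger value.
S > C: period and group pull opposite ways; the down-group shift dominates (103 vs 75 pm).
Br > S: period and group pull opposite ways; the down-group shift dominates (114 vs 103 pm).
Cs > Br: both effects reinforce here, so Cs is clearly the larger of the two.
For reference (pm): C 75, F 64, S 103, Br 114, Cs 232.
So from largest to smallest: Cs > Br > S > C > F.

Cs, Br, S, C, F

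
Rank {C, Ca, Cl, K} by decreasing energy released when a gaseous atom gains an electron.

Cl > C > K > Ca

C is in period 2, group 14; Cl is in period 3, group 17; K is in period 4, group 1; Ca is in period 4, group 2.
Adding an electron releases more energy for atoms nearer the top right (short of the noble gases).
Neither a single period nor a single group — weigh both effects.
K > Ca: this pair runs against the simple trend — see the exception note.
C > K: relative to K, both the across-period and down-group shifts push C's electron affinity up.
Cl > C: period and group pull opposite ways; the across-period shift dominates (349 vs 122 kJ/mol).
Note the exception: K has a higher electron affinity than Ca, contrary to the simple trend — adding an electron to Ca (ns²) has to open a new, higher-energy np subshell, which is unfavourable.
For reference (kJ/mol): C 122, Cl 349, K 48, Ca 2.
So from highest to lowest: Cl > C > K > Ca.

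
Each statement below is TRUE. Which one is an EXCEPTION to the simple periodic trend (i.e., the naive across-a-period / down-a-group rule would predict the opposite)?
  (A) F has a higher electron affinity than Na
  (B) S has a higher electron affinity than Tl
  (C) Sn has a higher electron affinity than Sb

The general trend: electron affinity increases across a period and decreases down a group.
(A) F (period 2, group 17) vs Na (period 3, group 1): the stated order agrees with the simple trend.
(B) S (period 3, group 16) vs Tl (period 6, group 13): the stated order agrees with the simple trend.
(C) Sn (period 5, group 14) vs Sb (period 5, group 15): the stated order contradicts the simple trend.
The exception is (C): adding an electron to Sb's half-filled 5p³ is unfavourable, so Sn has the more exothermic EA.

(C)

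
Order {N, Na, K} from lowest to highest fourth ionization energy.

K < N < Na

IE_4 is the cost of taking one more electron from the +3 cation: N³⁺ still has 2 valence electrons; Na³⁺ is already 2 electrons into the core; K³⁺ is already 2 electrons into the core.
Usually core removal costs more than valence removal, but here the competition is close: a tightly held n=2 valence electron can cost more to remove than an n=3 core electron, so the actual values have to decide it.
Approximate IE_4 values (kJ/mol): N 7475, Na 9543, K 5877.
Overall IE_4 order: K < N < Na.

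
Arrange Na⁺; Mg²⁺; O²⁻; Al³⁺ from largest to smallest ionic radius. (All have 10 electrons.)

All of these have 10 electrons, so size is governed by nuclear charge alone: the more protons, the stronger the pull on the same electron cloud, and the smaller the ion.
Nuclear charges: Al³⁺ (Z=13), Mg²⁺ (Z=12), Na⁺ (Z=11), O²⁻ (Z=8).
Largest to smallest: O²⁻ > Na⁺ > Mg²⁺ > Al³⁺.

O²⁻, Na⁺, Mg²⁺, Al³⁺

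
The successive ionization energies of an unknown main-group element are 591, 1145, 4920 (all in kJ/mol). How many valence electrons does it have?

2

Look for the largest jump between consecutive ionization energies: IE3/IE2 ≈ 4.3, far larger than any earlier ratio.
That jump marks the point where a core electron is being removed. So the atom has 2 valence electrons.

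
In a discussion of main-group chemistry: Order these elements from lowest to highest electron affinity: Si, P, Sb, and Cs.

Electron affinity generally becomes more exothermic across a period toward the halogens and less exothermic down a group.
Neither a single period nor a single group — weigh both effects.
P > Cs: both effects reinforce here, so P is clearly the higher of the two.
Sb > P: this pair runs against the simple trend — see the exception note.
Si > Sb: period and group pull opposite ways; the down-group shift dominates (134 vs 103 kJ/mol).
Note the exception: Sb has a higher electron affinity than P, contrary to the simple trend — both are half-filled np³, but the pairing/repulsion penalty for the added electron shrinks as the p orbitals become larger and more diffuse down the group, and for Sb that outweighs the weaker nuclear attraction.
Note the exception: Si has a higher electron affinity than P, contrary to the simple trend — adding an electron to P's half-filled 3p³ is unfavourable, so Si (3p²) has the more exothermic EA.
Approximate values (kJ/mol): Si 134, P 72, Sb 103, Cs 46.
So from lowest to highest: Cs < P < Sb < Si.

Cs < P < Sb < Si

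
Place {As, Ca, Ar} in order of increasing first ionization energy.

Ca < As < Ar

Across a period the outer electron is held more tightly (higher IE₁); down a group it sits in a higher shell, more shielded, and comes off more easily.
Neither a single period nor a single group — weigh both effects.
As > Ca: As lies to the right of Ca in period 4, so the across-period effect alone puts As higher.
Ar > As: both effects reinforce here, so Ar is clearly the higher of the two.
Approximate values (kJ/mol): Ar 1521, Ca 590, As 947.
So from lowest to highest: Ca < As < Ar.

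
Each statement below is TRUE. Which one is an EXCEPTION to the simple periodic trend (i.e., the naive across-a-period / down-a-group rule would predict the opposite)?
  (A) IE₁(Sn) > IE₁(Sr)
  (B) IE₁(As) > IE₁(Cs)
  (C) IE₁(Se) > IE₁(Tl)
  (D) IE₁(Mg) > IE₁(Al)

The general trend: first ionization energy increases across a period and decreases down a group.
(A) Sn (period 5, group 14) vs Sr (period 5, group 2): the stated order agrees with the simple trend.
(B) As (period 4, group 15) vs Cs (period 6, group 1): the stated order agrees with the simple trend.
(C) Se (period 4, group 16) vs Tl (period 6, group 13): the stated order agrees with the simple trend.
(D) Mg (period 3, group 2) vs Al (period 3, group 13): the stated order contradicts the simple trend.
The exception is (D): Al's single 3p electron is easier to remove than one from Mg's filled 3s².

(D)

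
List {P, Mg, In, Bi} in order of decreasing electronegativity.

Mg is in period 3, group 2; P is in period 3, group 15; In is in period 5, group 13; Bi is in period 6, group 15.
Atoms toward the upper right of the periodic table pull bonding electrons most strongly.
These span different periods and groups, so the two trends combine.
In > Mg: the two effects oppose for this pair; the across-period effect wins (1.78 vs 1.31).
Bi > In: period and group pull opposite ways; the across-period shift dominates (2.02 vs 1.78).
P > Bi: they share group 15; the group trend gives P the larger value.
For reference (Pauling): Mg 1.31, P 2.19, In 1.78, Bi 2.02.
So from highest to lowest: P > Bi > In > Mg.

P > Bi > In > Mg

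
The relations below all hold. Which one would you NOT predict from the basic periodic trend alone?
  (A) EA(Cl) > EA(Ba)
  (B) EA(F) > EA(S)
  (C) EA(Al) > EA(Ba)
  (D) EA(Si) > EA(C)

(D)

The general trend: electron affinity increases across a period and decreases down a group.
(A) Cl (period 3, group 17) vs Ba (period 6, group 2): the stated order agrees with the simple trend.
(B) F (period 2, group 17) vs S (period 3, group 16): the stated order agrees with the simple trend.
(C) Al (period 3, group 13) vs Ba (period 6, group 2): the stated order agrees with the simple trend.
(D) Si (period 3, group 14) vs C (period 2, group 14): the stated order contradicts the simple trend.
The exception is (D): Si's larger, more diffuse 3p orbitals accept an added electron slightly more readily than C's compact 2p.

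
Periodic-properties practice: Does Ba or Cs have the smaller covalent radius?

Cs is in period 6, group 1; Ba is in period 6, group 2.
Moving right in a period, electrons are added to the same shell under a stronger nuclear pull, so atoms get smaller; moving down, a new shell is opened and atoms get larger.
All lie in period 6, so atomic radius increases right to left.
So Ba has the smaller covalent radius (Ba < Cs).

Ba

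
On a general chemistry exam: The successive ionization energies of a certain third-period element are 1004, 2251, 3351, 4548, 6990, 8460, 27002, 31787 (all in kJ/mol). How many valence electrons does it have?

6

Look for the largest jump between consecutive ionization energies: IE7/IE6 ≈ 3.2, far larger than any earlier ratio.
That jump marks the point where a core electron is being removed. So the atom has 6 valence electrons.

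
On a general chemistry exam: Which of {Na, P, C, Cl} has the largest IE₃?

Na

Consider each +2 ion: Na²⁺ is already 1 electron into the core; P²⁺ still has 3 valence electrons; C²⁺ still has 2 valence electrons; Cl²⁺ still has 5 valence electrons.
Core electrons are held far more tightly than valence electrons, so Na tops the IE_3 order.
Valence configurations: P²⁺ [Ne]3s²3p¹, C²⁺ [He]2s², Cl²⁺ [Ne]3s²3p³.
The numbers (kJ/mol): Na 6910, P 2914, C 4620, Cl 3822.
Hence IE_3: P < Cl < C < Na.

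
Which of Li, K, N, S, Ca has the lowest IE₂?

Consider each +1 ion: Li⁺ is the bare [He] core; K⁺ is the bare [Ar] core; N⁺ still has 4 valence electrons; S⁺ still has 5 valence electrons; Ca⁺ still has 1 valence electron.
Breaking into a closed-shell core is much more expensive than removing a leftover valence electron — K and Li have the largest IE_2 here.
Valence configurations: N⁺ [He]2s²2p², S⁺ [Ne]3s²3p³, Ca⁺ [Ar]4s¹.
Tabulated IE_2 (kJ/mol): Li 7298, K 3052, N 2856, S 2252, Ca 1145.
Hence IE_2: Ca < S < N < K < Li.

Ca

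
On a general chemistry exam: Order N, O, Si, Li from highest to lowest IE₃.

IE_3 is the cost of taking one more electron from the +2 cation: N²⁺ still has 3 valence electrons; O²⁺ still has 4 valence electrons; Si²⁺ still has 2 valence electrons; Li²⁺ is already 1 electron into the core.
Pulling an electron out of a noble-gas core costs far more than removing a remaining valence electron, so Li sits at the high end of IE_3.
Valence configurations: N²⁺ [He]2s²2p¹, O²⁺ [He]2s²2p², Si²⁺ [Ne]3s².
The numbers (kJ/mol): N 4578, O 5300, Si 3232, Li 11815.
Overall IE_3 order: Si < N < O < Li.

Li > O > N > Si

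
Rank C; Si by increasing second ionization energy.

Si, C

IE_2 is the cost of taking one more electron from the +1 cation: C⁺ still has 3 valence electrons; Si⁺ still has 3 valence electrons.
All are still removing valence electrons, so compare the +1 ions as you would atoms: IE_2 generally rises across a period (higher Z_eff) and falls down a group (larger shell), subject to the usual subshell exceptions.
Valence configurations: C⁺ [He]2s²2p¹, Si⁺ [Ne]3s²3p¹.
The numbers (kJ/mol): C 2353, Si 1577.
Overall IE_2 order: Si < C.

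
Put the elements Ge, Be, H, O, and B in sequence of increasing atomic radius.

H, O, B, Be, Ge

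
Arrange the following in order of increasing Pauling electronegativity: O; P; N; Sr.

EN rises left→right (higher Z_eff, smaller atoms) and falls top→bottom (larger, more shielded atoms).
Here both period and group differ, so the two effects have to be weighed against each other.
P > Sr: relative to Sr, both the across-period and down-group shifts push P's electronegativity up.
N > P: N sits above P in group 15, so the down-group effect alone puts N higher.
O > N: O lies to the right of N in period 2, so the across-period effect alone puts O higher.
Tabulated electronegativity (Pauling): N 3.04, O 3.44, P 2.19, Sr 0.95.
So from lowest to highest: Sr < P < N < O.

Sr < P < N < O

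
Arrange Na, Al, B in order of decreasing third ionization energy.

Na > B > Al

The third ionization energy removes an electron from the +2 ion. For each element: Na²⁺ is already 1 electron into the core; Al²⁺ still has 1 valence electron; B²⁺ still has 1 valence electron.
Core electrons are held far more tightly than valence electrons, so Na tops the IE_3 order.
Valence configurations: Al²⁺ [Ne]3s¹, B²⁺ [He]2s¹.
Approximate IE_3 values (kJ/mol): Na 6910, Al 2745, B 3660.
Putting it together, IE_3: Al < B < Na.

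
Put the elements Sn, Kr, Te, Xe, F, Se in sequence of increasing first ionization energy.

First ionization energy rises across a period (greater Z_eff holds electrons more tightly) and falls down a group (valence electrons are farther from the nucleus).
These span different periods and groups, so the two trends combine.
Te > Sn: Te lies to the right of Sn in period 5, so the across-period effect alone puts Te higher.
Se > Te: they share group 16; the group trend gives Se the larger value.
Xe > Se: period and group pull opposite ways; the across-period shift dominates (1170 vs 941 kJ/mol).
Kr > Xe: Kr sits above Xe in group 18, so the down-group effect alone puts Kr higher.
F > Kr: period and group pull opposite ways; the down-group shift dominates (1681 vs 1351 kJ/mol).
Approximate values (kJ/mol): F 1681, Se 941, Kr 1351, Sn 709, Te 869, Xe 1170.
So from lowest to highest: Sn < Te < Se < Xe < Kr < F.

Sn < Te < Se < Xe < Kr < F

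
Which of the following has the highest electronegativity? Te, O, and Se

O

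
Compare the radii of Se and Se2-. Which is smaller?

Se

Forming Se2- adds 2 electrons to Se. More electron–electron repulsion in the same shell, with unchanged nuclear charge, lets the cloud expand.
An anion is larger than its parent atom: Se2- > Se.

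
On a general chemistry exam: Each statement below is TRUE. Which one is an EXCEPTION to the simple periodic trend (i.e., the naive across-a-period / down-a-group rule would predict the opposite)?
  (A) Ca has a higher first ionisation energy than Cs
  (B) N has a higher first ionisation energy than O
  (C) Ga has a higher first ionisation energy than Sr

(B)

The general trend: first ionisation energy increases across a period and decreases down a group.
(A) Ca (period 4, group 2) vs Cs (period 6, group 1): the stated order agrees with the simple trend.
(B) N (period 2, group 15) vs O (period 2, group 16): the stated order contradicts the simple trend.
(C) Ga (period 4, group 13) vs Sr (period 5, group 2): the stated order agrees with the simple trend.
The exception is (B): pairing an electron in O's 2p⁴ costs repulsion energy, so O ionizes more easily than half-filled N (2p³).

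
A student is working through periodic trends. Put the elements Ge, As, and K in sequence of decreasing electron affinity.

Ge > As > K

K is in period 4, group 1; Ge is in period 4, group 14; As is in period 4, group 15.
Atoms with high Z_eff and room in the valence shell (especially the halogens) have the most exothermic electron affinities.
All lie in period 4; the across-period trend (electron affinity increases left to right) applies, with the exception below.
Note the exception: Ge has a higher electron affinity than As, contrary to the simple trend — adding an electron to As's half-filled 4p³ is unfavourable, so Ge (4p²) has the more exothermic EA.
For reference (kJ/mol): K 48, Ge 119, As 78.
So from highest to lowest: Ge > As > K.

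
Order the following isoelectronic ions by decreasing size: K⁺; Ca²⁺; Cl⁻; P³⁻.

P³⁻ > Cl⁻ > K⁺ > Ca²⁺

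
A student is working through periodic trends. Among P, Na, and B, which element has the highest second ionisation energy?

Na

IE_2 is the cost of taking one more electron from the +1 cation: P⁺ still has 4 valence electrons; Na⁺ is the bare [Ne] core; B⁺ still has 2 valence electrons.
Core electrons are held far more tightly than valence electrons, so Na tops the IE_2 order.
Valence configurations: P⁺ [Ne]3s²3p², B⁺ [He]2s².
Tabulated IE_2 (kJ/mol): P 1907, Na 4562, B 2427.
Hence IE_2: P < B < Na.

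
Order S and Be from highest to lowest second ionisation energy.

S > Be

IE_2 is the cost of taking one more electron from the +1 cation: S⁺ still has 5 valence electrons; Be⁺ still has 1 valence electron.
All are still removing valence electrons, so compare the +1 ions as you would atoms: IE_2 generally rises across a period (higher Z_eff) and falls down a group (larger shell), subject to the usual subshell exceptions.
Valence configurations: S⁺ [Ne]3s²3p³, Be⁺ [He]2s¹.
Approximate IE_2 values (kJ/mol): S 2252, Be 1757.
Hence IE_2: Be < S.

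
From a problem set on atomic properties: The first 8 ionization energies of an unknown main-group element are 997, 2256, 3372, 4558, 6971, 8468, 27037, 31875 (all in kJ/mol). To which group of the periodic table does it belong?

Group 16

Look for the largest jump between consecutive ionization energies: IE7/IE6 ≈ 3.2, far larger than any earlier ratio.
That jump marks the point where a core electron is being removed. So the atom has 6 valence electrons.
A main-group element with 6 valence electrons is in group 16.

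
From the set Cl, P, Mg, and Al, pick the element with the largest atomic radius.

Mg

Radius decreases left→right (rising Z_eff, same n) and increases top→bottom (higher n).
All lie in period 3, so atomic radius increases right to left.
The largest atomic radius among these belongs to Mg.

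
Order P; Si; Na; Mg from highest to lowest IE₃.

Mg > Na > Si > P

After 2 electrons have been removed, what remains? P²⁺ still has 3 valence electrons; Si²⁺ still has 2 valence electrons; Na²⁺ is already 1 electron into the core; Mg²⁺ is the bare [Ne] core.
Core electrons are held far more tightly than valence electrons, so Na and Mg top the IE_3 order.
Valence configurations: P²⁺ [Ne]3s²3p¹, Si²⁺ [Ne]3s².
P²⁺ loses a lone 3p electron whereas Si²⁺ must break into a filled 3s² pair, so IE_3(Si) > IE_3(P) even though P has the higher nuclear charge.
The numbers (kJ/mol): P 2914, Si 3232, Na 6910, Mg 7733.
Hence IE_3: P < Si < Na < Mg.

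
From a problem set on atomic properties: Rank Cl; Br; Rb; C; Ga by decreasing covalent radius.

Rb > Ga > Br > Cl > C

C is in period 2, group 14; Cl is in period 3, group 17; Ga is in period 4, group 13; Br is in period 4, group 17; Rb is in period 5, group 1.
Moving right in a period, electrons are added to the same shell under a stronger nuclear pull, so atoms get smaller; moving down, a new shell is opened and atoms get larger.
Here both period and group differ, so the two effects have to be weighed against each other.
Cl > C: the two effects oppose for this pair; the down-group effect wins (99 vs 75 pm).
Br > Cl: they share group 17; the group trend gives Br the larger value.
Ga > Br: Ga lies to the left of Br in period 4, so the across-period effect alone puts Ga larger.
Rb > Ga: relative to Ga, both the across-period and down-group shifts push Rb's atomic radius up.
Approximate values (pm): C 75, Cl 99, Ga 124, Br 114, Rb 210.
So from largest to smallest: Rb > Ga > Br > Cl > C.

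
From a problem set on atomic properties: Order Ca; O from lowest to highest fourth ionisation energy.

Consider each +3 ion: Ca³⁺ is already 1 electron into the core; O³⁺ still has 3 valence electrons.
Usually core removal costs more than valence removal, but here the competition is close: a tightly held n=2 valence electron can cost more to remove than an n=3 core electron, so the actual values have to decide it.
The numbers (kJ/mol): Ca 6491, O 7469.
Putting it together, IE_4: Ca < O.

Ca < O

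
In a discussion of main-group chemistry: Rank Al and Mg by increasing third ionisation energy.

The third ionization energy removes an electron from the +2 ion. For each element: Al²⁺ still has 1 valence electron; Mg²⁺ is the bare [Ne] core.
Core electrons are held far more tightly than valence electrons, so Mg tops the IE_3 order.
Approximate IE_3 values (kJ/mol): Al 2745, Mg 7733.
Overall IE_3 order: Al < Mg.

Al < Mg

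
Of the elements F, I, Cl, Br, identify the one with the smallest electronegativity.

I

F is in period 2, group 17; Cl is in period 3, group 17; Br is in period 4, group 17; I is in period 5, group 17.
Atoms toward the upper right of the periodic table pull bonding electrons most strongly.
All are in group 17, so electronegativity increases up the group.
The smallest electronegativity among these belongs to I.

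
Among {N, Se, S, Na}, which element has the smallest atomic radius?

N

Atomic radius shrinks across a period as nuclear charge pulls the same shell inward, and grows down a group as new shells are added.
These span different periods and groups, so the two trends combine.
S > N: period and group pull opposite ways; the down-group shift dominates (103 vs 71 pm).
Se > S: Se sits below S in group 16, so the down-group effect alone puts Se larger.
Na > Se: period and group pull opposite ways; the across-period shift dominates (155 vs 116 pm).
For reference (pm): N 71, Na 155, S 103, Se 116.
The smallest atomic radius among these belongs to N.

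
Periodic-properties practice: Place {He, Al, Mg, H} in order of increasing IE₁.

Al < Mg < H < He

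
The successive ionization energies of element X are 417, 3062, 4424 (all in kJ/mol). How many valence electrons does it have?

1

Look for the largest jump between consecutive ionization energies: IE2/IE1 ≈ 7.3, far larger than any earlier ratio.
That jump marks the point where a core electron is being removed. So the atom has 1 valence electron.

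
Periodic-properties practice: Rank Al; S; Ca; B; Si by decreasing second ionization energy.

Consider each +1 ion: Al⁺ still has 2 valence electrons; S⁺ still has 5 valence electrons; Ca⁺ still has 1 valence electron; B⁺ still has 2 valence electrons; Si⁺ still has 3 valence electrons.
All are still removing valence electrons, so compare the +1 ions as you would atoms: IE_2 generally rises across a period (higher Z_eff) and falls down a group (larger shell), subject to the usual subshell exceptions.
Valence configurations: Al⁺ [Ne]3s², S⁺ [Ne]3s²3p³, Ca⁺ [Ar]4s¹, B⁺ [He]2s², Si⁺ [Ne]3s²3p¹.
Si⁺ loses a lone 3p electron whereas Al⁺ must break into a filled 3s² pair, so IE_2(Al) > IE_2(Si) even though Si has the higher nuclear charge.
Approximate IE_2 values (kJ/mol): Al 1817, S 2252, Ca 1145, B 2427, Si 1577.
Overall IE_2 order: Ca < Si < Al < S < B.

B > S > Al > Si > Ca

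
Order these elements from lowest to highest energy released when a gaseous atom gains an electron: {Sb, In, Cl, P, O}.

In < P < Sb < O < Cl

O is in period 2, group 16; P is in period 3, group 15; Cl is in period 3, group 17; In is in period 5, group 13; Sb is in period 5, group 15.
EA tends to increase across a period and decrease down a group, though the pattern is less regular than for IE or radius.
These span different periods and groups, so the two trends combine.
P > In: both effects reinforce here, so P is clearly the higher of the two.
Sb > P: this pair runs against the simple trend — see the exception note.
O > Sb: both effects reinforce here, so O is clearly the higher of the two.
Cl > O: period and group pull opposite ways; the across-period shift dominates (349 vs 141 kJ/mol).
Note the exception: Sb has a higher electron affinity than P, contrary to the simple trend — both are half-filled np³, but the pairing/repulsion penalty for the added electron shrinks as the p orbitals become larger and more diffuse down the group, and for Sb that outweighs the weaker nuclear attraction.
Tabulated electron affinity (kJ/mol): O 141, P 72, Cl 349, In 29, Sb 103.
So from lowest to highest: In < P < Sb < O < Cl.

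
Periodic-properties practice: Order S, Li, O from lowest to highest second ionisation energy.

S, O, Li

Consider each +1 ion: S⁺ still has 5 valence electrons; Li⁺ is the bare [He] core; O⁺ still has 5 valence electrons.
Core electrons are held far more tightly than valence electrons, so Li tops the IE_2 order.
Valence configurations: S⁺ [Ne]3s²3p³, O⁺ [He]2s²2p³.
The numbers (kJ/mol): S 2252, Li 7298, O 3388.
Putting it together, IE_2: S < O < Li.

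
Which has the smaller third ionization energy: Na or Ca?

Consider each +2 ion: Na²⁺ is already 1 electron into the core; Ca²⁺ is the bare [Ar] core.
All of these are removing an electron from a noble-gas core or deeper; the smaller core (lower principal quantum number) is held far more tightly, and within a period the higher nuclear charge binds the same core more tightly.
Tabulated IE_3 (kJ/mol): Na 6910, Ca 4912.
Overall IE_3 order: Ca < Na.

Ca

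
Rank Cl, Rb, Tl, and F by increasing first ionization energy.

Rb < Tl < Cl < F

F is in period 2, group 17; Cl is in period 3, group 17; Rb is in period 5, group 1; Tl is in period 6, group 13.
First ionization energy rises across a period (greater Z_eff holds electrons more tightly) and falls down a group (valence electrons are farther from the nucleus).
Neither a single period nor a single group — weigh both effects.
Tl > Rb: the two effects oppose for this pair; the across-period effect wins (589 vs 403 kJ/mol).
Cl > Tl: relative to Tl, both the across-period and down-group shifts push Cl's first ionization energy up.
F > Cl: they share group 17; the group trend gives F the larger value.
Approximate values (kJ/mol): F 1681, Cl 1251, Rb 403, Tl 589.
So from lowest to highest: Rb < Tl < Cl < F.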